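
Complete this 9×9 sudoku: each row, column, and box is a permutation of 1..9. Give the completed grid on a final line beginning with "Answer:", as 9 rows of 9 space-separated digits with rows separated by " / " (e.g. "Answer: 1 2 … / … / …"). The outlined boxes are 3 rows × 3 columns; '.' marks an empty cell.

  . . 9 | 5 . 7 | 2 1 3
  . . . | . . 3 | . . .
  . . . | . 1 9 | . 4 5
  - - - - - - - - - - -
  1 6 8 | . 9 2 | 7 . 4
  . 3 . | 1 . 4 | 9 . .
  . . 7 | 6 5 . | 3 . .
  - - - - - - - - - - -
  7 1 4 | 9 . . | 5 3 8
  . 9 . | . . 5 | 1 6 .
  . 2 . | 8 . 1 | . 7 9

Step 1. [r8c3∈{3}] only 3 remains possible at r8c3 ⇒ r8c3=3.
Step 2. [r2c2∈{4,5,7,8}] across col 2, 5 lands solely at r2c2. So r2c2=5.
Step 3. [r3c4∈{2}] r3c4 has the single candidate 2, so r3c4=2.
Step 4. [r3c3∈{6}] r3c3 has the single candidate 6. So r3c3=6.
Step 5. [r1c5∈{4,6,8}] 6 has one home in row 1: r1c5. So r1c5=6.
Step 6. [r2c5∈{4,8}] across box 2, 8 lands solely at r2c5 ⇒ r2c5=8.
Step 7. [r5c8∈{2,5,8}] 8 has one home in row 5: r5c8, so r5c8=8.
Step 8. [r6c8∈{2}] only 2 remains possible at r6c8. So r6c8=2.
Step 9. [r9c3∈{5}] r9c3's peers cover all but 5. So r9c3=5.
Step 10. [r5c3∈{2}] r5c3 has the single candidate 2. So r5c3=2.
Step 11. [r8c1∈{8}] only 8 remains possible at r8c1. So r8c1=8.
Step 12. [r1c1∈{4}] nothing but 4 survives at r1c1. So r1c1=4.
Step 13. [r8c4∈{4,7}] in col 4, 7 fits only at r8c4, so r8c4=7.
Step 14. [r8c5∈{2,4}] r8c5 is the only open cell in row 8 admitting 4 ⇒ r8c5=4.
Step 15. [r5c9∈{6}] only 6 remains possible at r5c9. So r5c9=6.
Step 16. [r1c2∈{8}] r1c2's peers cover all but 8 ⇒ r1c2=8.
Step 17. [r3c7∈{8}] r3c7's peers cover all but 8, so r3c7=8.
Step 18. [r2c7∈{6}] nothing but 6 survives at r2c7 ⇒ r2c7=6.
Step 19. [r5c1∈{5}] r5c1's peers cover all but 5 ⇒ r5c1=5.
Step 20. [r7c5∈{2}] r7c5's peers cover all but 2, so r7c5=2.
Step 21. [r2c3∈{1}] r2c3's peers cover all but 1 ⇒ r2c3=1.
Step 22. [r9c1∈{6}] r9c1 has the single candidate 6. So r9c1=6.
Step 23. [r2c9∈{7}] r2c9 has the single candidate 7. So r2c9=7.
Step 24. [r9c5∈{3}] r9c5 is down to just 3 ⇒ r9c5=3.
Step 25. [r6c6∈{8}] r6c6 has the single candidate 8. So r6c6=8.
Step 26. [r6c2∈{4}] r6c2 has the single candidate 4 ⇒ r6c2=4.
Step 27. [r3c2∈{7}] r3c2's peers cover all but 7 ⇒ r3c2=7.
Step 28. [r3c1∈{3}] nothing but 3 survives at r3c1, so r3c1=3.
Step 29. [r7c6∈{6}] r7c6 is down to just 6. So r7c6=6.
Step 30. [r2c8∈{9}] r2c8's peers cover all but 9 ⇒ r2c8=9.
Step 31. [r2c1∈{2}] r2c1 is down to just 2. So r2c1=2.
Step 32. [r6c9∈{1}] r6c9 is down to just 1 ⇒ r6c9=1.
Step 33. [r9c7∈{4}] nothing but 4 survives at r9c7 ⇒ r9c7=4.
Step 34. [r4c4∈{3}] only 3 remains possible at r4c4, so r4c4=3.
Step 35. [r8c9∈{2}] nothing but 2 survives at r8c9, so r8c9=2.
Step 36. [r6c1∈{9}] r6c1 has the single candidate 9 ⇒ r6c1=9.
Step 37. [r2c4∈{4}] nothing but 4 survives at r2c4, so r2c4=4.
Step 38. [r5c5∈{7}] r5c5 is down to just 7 ⇒ r5c5=7.
Step 39. [r4c8∈{5}] r4c8's peers cover all but 5 ⇒ r4c8=5.

Answer: 4 8 9 5 6 7 2 1 3 / 2 5 1 4 8 3 6 9 7 / 3 7 6 2 1 9 8 4 5 / 1 6 8 3 9 2 7 5 4 / 5 3 2 1 7 4 9 8 6 / 9 4 7 6 5 8 3 2 1 / 7 1 4 9 2 6 5 3 8 / 8 9 3 7 4 5 1 6 2 / 6 2 5 8 3 1 4 7 9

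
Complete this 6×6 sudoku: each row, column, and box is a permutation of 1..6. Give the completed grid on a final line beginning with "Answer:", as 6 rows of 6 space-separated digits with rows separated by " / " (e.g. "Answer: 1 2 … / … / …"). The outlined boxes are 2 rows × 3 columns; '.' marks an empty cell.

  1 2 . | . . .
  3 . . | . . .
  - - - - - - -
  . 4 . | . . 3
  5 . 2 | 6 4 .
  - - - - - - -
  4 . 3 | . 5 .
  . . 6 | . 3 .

Step 1. [r4c6∈{1}] r4c6's peers cover all but 1. So r4c6=1.
Step 2. [r2c5∈{1,2,6}] r2c5 is the only open cell in col 5 admitting 1. So r2c5=1.
Step 3. [r3c4∈{2,5}] row 3 places 5 nowhere but r3c4 ⇒ r3c4=5.
Step 4. [r5c6∈{2,6}] 6 has one home in row 5: r5c6 ⇒ r5c6=6.
Step 5. [r5c4∈{1,2}] across row 5, 2 lands solely at r5c4, so r5c4=2.
Step 6. [r2c4∈{4}] r2c4's peers cover all but 4, so r2c4=4.
Step 7. [r2c3∈{5}] only 5 remains possible at r2c3, so r2c3=5.
Step 8. [r6c2∈{1,5}] row 6 places 5 nowhere but r6c2. So r6c2=5.
Step 9. [r2c2∈{6}] only 6 remains possible at r2c2 ⇒ r2c2=6.
Step 10. [r1c3∈{4}] nothing but 4 survives at r1c3, so r1c3=4.
Step 11. [r3c1∈{6}] r3c1 has the single candidate 6 ⇒ r3c1=6.
Step 12. [r6c4∈{1}] r6c4 is down to just 1 ⇒ r6c4=1.
Step 13. [r2c6∈{2}] nothing but 2 survives at r2c6. So r2c6=2.
Step 14. [r3c5∈{2}] r3c5 has the single candidate 2. So r3c5=2.
Step 15. [r5c2∈{1}] nothing but 1 survives at r5c2 ⇒ r5c2=1.
Step 16. [r1c5∈{6}] r1c5 has the single candidate 6, so r1c5=6.
Step 17. [r6c1∈{2}] r6c1 is down to just 2, so r6c1=2.
Step 18. [r4c2∈{3}] r4c2's peers cover all but 3 ⇒ r4c2=3.
Step 19. [r1c4∈{3}] only 3 remains possible at r1c4. So r1c4=3.
Step 20. [r1c6∈{5}] r1c6's peers cover all but 5. So r1c6=5.
Step 21. [r6c6∈{4}] nothing but 4 survives at r6c6. So r6c6=4.
Step 22. [r3c3∈{1}] r3c3's peers cover all but 1 ⇒ r3c3=1.

Answer: 1 2 4 3 6 5 / 3 6 5 4 1 2 / 6 4 1 5 2 3 / 5 3 2 6 4 1 / 4 1 3 2 5 6 / 2 5 6 1 3 4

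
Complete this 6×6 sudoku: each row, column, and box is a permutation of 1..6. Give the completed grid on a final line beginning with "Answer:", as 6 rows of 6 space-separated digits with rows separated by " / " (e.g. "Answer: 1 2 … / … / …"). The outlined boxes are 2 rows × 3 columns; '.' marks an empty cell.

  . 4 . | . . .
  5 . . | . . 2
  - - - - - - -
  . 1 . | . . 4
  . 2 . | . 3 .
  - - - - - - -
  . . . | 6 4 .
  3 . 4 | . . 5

Step 1. [r3c1∈{6}] only 6 remains possible at r3c1 ⇒ r3c1=6.
Step 2. [r2c2∈{3,6}] col 2 places 3 nowhere but r2c2 ⇒ r2c2=3.
Step 3. [r4c3∈{5}] r4c3's peers cover all but 5. So r4c3=5.
Step 4. [r4c4∈{1}] nothing but 1 survives at r4c4, so r4c4=1.
Step 5. [r6c5∈{1,2}] 1 has one home in row 6: r6c5, so r6c5=1.
Step 6. [r1c6∈{1,3,6}] across col 6, 1 lands solely at r1c6. So r1c6=1.
Step 7. [r2c5∈{6}] r2c5 is down to just 6, so r2c5=6.
Step 8. [r3c5∈{2,5}] across col 5, 2 lands solely at r3c5, so r3c5=2.
Step 9. [r5c1∈{1,2}] 1 has one home in col 1: r5c1, so r5c1=1.
Step 10. [r1c3∈{2,6}] across row 1, 6 lands solely at r1c3. So r1c3=6.
Step 11. [r1c4∈{3,5}] r1c4 is the only open cell in row 1 admitting 3 ⇒ r1c4=3.
Step 12. [r5c3∈{2}] nothing but 2 survives at r5c3. So r5c3=2.
Step 13. [r6c4∈{2}] r6c4 has the single candidate 2, so r6c4=2.
Step 14. [r4c6∈{6}] r4c6 has the single candidate 6, so r4c6=6.
Step 15. [r3c3∈{3}] nothing but 3 survives at r3c3 ⇒ r3c3=3.
Step 16. [r4c1∈{4}] only 4 remains possible at r4c1, so r4c1=4.
Step 17. [r2c3∈{1}] only 1 remains possible at r2c3 ⇒ r2c3=1.
Step 18. [r3c4∈{5}] r3c4 is down to just 5, so r3c4=5.
Step 19. [r1c1∈{2}] r1c1 is down to just 2. So r1c1=2.
Step 20. [r5c2∈{5}] r5c2 is down to just 5 ⇒ r5c2=5.
Step 21. [r1c5∈{5}] r1c5 is down to just 5 ⇒ r1c5=5.
Step 22. [r6c2∈{6}] r6c2 is down to just 6 ⇒ r6c2=6.
Step 23. [r5c6∈{3}] nothing but 3 survives at r5c6 ⇒ r5c6=3.
Step 24. [r2c4∈{4}] r2c4 is down to just 4 ⇒ r2c4=4.

Answer: 2 4 6 3 5 1 / 5 3 1 4 6 2 / 6 1 3 5 2 4 / 4 2 5 1 3 6 / 1 5 2 6 4 3 / 3 6 4 2 1 5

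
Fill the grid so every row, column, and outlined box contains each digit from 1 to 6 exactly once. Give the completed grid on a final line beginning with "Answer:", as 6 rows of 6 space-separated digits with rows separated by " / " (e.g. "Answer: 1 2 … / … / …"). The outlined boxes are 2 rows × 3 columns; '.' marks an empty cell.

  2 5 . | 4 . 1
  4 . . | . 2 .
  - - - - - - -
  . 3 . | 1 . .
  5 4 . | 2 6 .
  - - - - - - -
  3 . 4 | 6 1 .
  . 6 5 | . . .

Step 1. [r1c5∈{3}] only 3 remains possible at r1c5, so r1c5=3.
Step 2. [r5c6∈{2,5}] in row 5, 5 fits only at r5c6, so r5c6=5.
Step 3. [r3c6∈{4}] only 4 remains possible at r3c6. So r3c6=4.
Step 4. [r2c3∈{1,3,6}] in row 2, 3 fits only at r2c3. So r2c3=3.
Step 5. [r6c6∈{2,3}] r6c6 is the only open cell in row 6 admitting 2, so r6c6=2.
Step 6. [r3c3∈{2,6}] in row 3, 2 fits only at r3c3 ⇒ r3c3=2.
Step 7. [r3c5∈{5}] r3c5 is down to just 5, so r3c5=5.
Step 8. [r1c3∈{6}] r1c3 is down to just 6, so r1c3=6.
Step 9. [r5c2∈{2}] r5c2's peers cover all but 2 ⇒ r5c2=2.
Step 10. [r4c3∈{1}] r4c3 has the single candidate 1 ⇒ r4c3=1.
Step 11. [r2c6∈{6}] nothing but 6 survives at r2c6, so r2c6=6.
Step 12. [r6c4∈{3}] nothing but 3 survives at r6c4, so r6c4=3.
Step 13. [r3c1∈{6}] r3c1 has the single candidate 6 ⇒ r3c1=6.
Step 14. [r6c1∈{1}] r6c1 is down to just 1. So r6c1=1.
Step 15. [r2c4∈{5}] only 5 remains possible at r2c4, so r2c4=5.
Step 16. [r4c6∈{3}] r4c6's peers cover all but 3 ⇒ r4c6=3.
Step 17. [r2c2∈{1}] nothing but 1 survives at r2c2. So r2c2=1.
Step 18. [r6c5∈{4}] r6c5 has the single candidate 4, so r6c5=4.

Answer: 2 5 6 4 3 1 / 4 1 3 5 2 6 / 6 3 2 1 5 4 / 5 4 1 2 6 3 / 3 2 4 6 1 5 / 1 6 5 3 4 2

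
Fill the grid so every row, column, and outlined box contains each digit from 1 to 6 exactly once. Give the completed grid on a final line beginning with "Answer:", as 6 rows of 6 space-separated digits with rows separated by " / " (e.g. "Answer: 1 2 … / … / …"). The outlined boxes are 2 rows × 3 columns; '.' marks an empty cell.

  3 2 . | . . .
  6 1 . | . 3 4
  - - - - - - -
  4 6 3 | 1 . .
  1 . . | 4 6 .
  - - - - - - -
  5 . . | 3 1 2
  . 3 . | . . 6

Step 1. [r1c5∈{5}] only 5 remains possible at r1c5, so r1c5=5.
Step 2. [r4c2∈{5}] only 5 remains possible at r4c2, so r4c2=5.
Step 3. [r5c2∈{4}] only 4 remains possible at r5c2, so r5c2=4.
Step 4. [r4c3∈{2}] r4c3 is down to just 2, so r4c3=2.
Step 5. [r4c6∈{3}] r4c6 is down to just 3, so r4c6=3.
Step 6. [r5c3∈{6}] r5c3 is down to just 6. So r5c3=6.
Step 7. [r2c4∈{2}] r2c4 is down to just 2. So r2c4=2.
Step 8. [r1c4∈{6}] r1c4 has the single candidate 6. So r1c4=6.
Step 9. [r6c3∈{1}] only 1 remains possible at r6c3. So r6c3=1.
Step 10. [r6c1∈{2}] r6c1 has the single candidate 2. So r6c1=2.
Step 11. [r6c5∈{4}] r6c5 is down to just 4, so r6c5=4.
Step 12. [r3c6∈{5}] r3c6 has the single candidate 5. So r3c6=5.
Step 13. [r6c4∈{5}] r6c4 has the single candidate 5, so r6c4=5.
Step 14. [r1c6∈{1}] nothing but 1 survives at r1c6, so r1c6=1.
Step 15. [r2c3∈{5}] r2c3 is down to just 5 ⇒ r2c3=5.
Step 16. [r3c5∈{2}] r3c5 is down to just 2. So r3c5=2.
Step 17. [r1c3∈{4}] r1c3 is down to just 4 ⇒ r1c3=4.

Answer: 3 2 4 6 5 1 / 6 1 5 2 3 4 / 4 6 3 1 2 5 / 1 5 2 4 6 3 / 5 4 6 3 1 2 / 2 3 1 5 4 6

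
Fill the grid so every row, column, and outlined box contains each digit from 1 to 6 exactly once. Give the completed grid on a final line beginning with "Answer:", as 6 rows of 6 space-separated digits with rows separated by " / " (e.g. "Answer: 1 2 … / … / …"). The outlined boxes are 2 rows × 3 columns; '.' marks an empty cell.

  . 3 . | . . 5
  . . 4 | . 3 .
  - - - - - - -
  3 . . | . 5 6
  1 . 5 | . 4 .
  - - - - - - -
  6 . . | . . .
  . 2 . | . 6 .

Step 1. [r1c4∈{1,2,4,6}] 4 has one home in row 1: r1c4, so r1c4=4.
Step 2. [r3c4∈{1,2}] across row 3, 1 lands solely at r3c4. So r3c4=1.
Step 3. [r6c1∈{4,5}] in col 1, 4 fits only at r6c1, so r6c1=4.
Step 4. [r1c3∈{1,2,6}] r1c3 is the only open cell in row 1 admitting 6. So r1c3=6.
Step 5. [r2c2∈{1,5}] across box 1, 1 lands solely at r2c2, so r2c2=1.
Step 6. [r2c6∈{2}] nothing but 2 survives at r2c6, so r2c6=2.
Step 7. [r4c6∈{3}] r4c6's peers cover all but 3. So r4c6=3.
Step 8. [r6c6∈{1}] nothing but 1 survives at r6c6, so r6c6=1.
Step 9. [r6c4∈{3,5}] r6c4 is the only open cell in row 6 admitting 5, so r6c4=5.
Step 10. [r5c4∈{2,3}] in col 4, 3 fits only at r5c4, so r5c4=3.
Step 11. [r3c3∈{2}] r3c3 is down to just 2. So r3c3=2.
Step 12. [r5c6∈{4}] r5c6's peers cover all but 4, so r5c6=4.
Step 13. [r4c4∈{2}] r4c4 is down to just 2, so r4c4=2.
Step 14. [r5c3∈{1}] r5c3 has the single candidate 1, so r5c3=1.
Step 15. [r4c2∈{6}] nothing but 6 survives at r4c2. So r4c2=6.
Step 16. [r2c4∈{6}] only 6 remains possible at r2c4. So r2c4=6.
Step 17. [r6c3∈{3}] only 3 remains possible at r6c3, so r6c3=3.
Step 18. [r1c5∈{1}] r1c5's peers cover all but 1 ⇒ r1c5=1.
Step 19. [r1c1∈{2}] r1c1's peers cover all but 2, so r1c1=2.
Step 20. [r3c2∈{4}] r3c2 is down to just 4 ⇒ r3c2=4.
Step 21. [r2c1∈{5}] r2c1 has the single candidate 5 ⇒ r2c1=5.
Step 22. [r5c5∈{2}] only 2 remains possible at r5c5. So r5c5=2.
Step 23. [r5c2∈{5}] nothing but 5 survives at r5c2 ⇒ r5c2=5.

Answer: 2 3 6 4 1 5 / 5 1 4 6 3 2 / 3 4 2 1 5 6 / 1 6 5 2 4 3 / 6 5 1 3 2 4 / 4 2 3 5 6 1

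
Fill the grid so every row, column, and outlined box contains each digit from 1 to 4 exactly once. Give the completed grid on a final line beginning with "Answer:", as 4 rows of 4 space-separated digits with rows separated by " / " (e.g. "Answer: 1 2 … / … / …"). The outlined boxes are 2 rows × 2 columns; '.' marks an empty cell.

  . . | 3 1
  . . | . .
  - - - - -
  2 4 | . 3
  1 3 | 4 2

Step 1. [r2c2∈{1,2}] across row 2, 1 lands solely at r2c2 ⇒ r2c2=1.
Step 2. [r2c1∈{3,4}] in row 2, 3 fits only at r2c1, so r2c1=3.
Step 3. [r2c3∈{2}] r2c3's peers cover all but 2 ⇒ r2c3=2.
Step 4. [r3c3∈{1}] nothing but 1 survives at r3c3. So r3c3=1.
Step 5. [r1c2∈{2}] nothing but 2 survives at r1c2 ⇒ r1c2=2.
Step 6. [r1c1∈{4}] only 4 remains possible at r1c1. So r1c1=4.
Step 7. [r2c4∈{4}] nothing but 4 survives at r2c4. So r2c4=4.

Answer: 4 2 3 1 / 3 1 2 4 / 2 4 1 3 / 1 3 4 2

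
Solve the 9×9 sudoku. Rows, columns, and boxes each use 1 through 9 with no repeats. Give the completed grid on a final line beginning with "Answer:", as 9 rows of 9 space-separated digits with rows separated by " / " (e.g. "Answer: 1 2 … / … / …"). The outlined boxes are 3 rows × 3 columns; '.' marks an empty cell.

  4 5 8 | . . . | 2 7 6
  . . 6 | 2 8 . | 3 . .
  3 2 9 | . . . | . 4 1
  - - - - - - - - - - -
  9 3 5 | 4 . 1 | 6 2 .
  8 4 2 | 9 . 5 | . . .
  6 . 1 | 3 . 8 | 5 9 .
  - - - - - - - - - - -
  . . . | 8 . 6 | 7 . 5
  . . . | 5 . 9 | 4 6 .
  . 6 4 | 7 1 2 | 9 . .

Step 1. [r8c5∈{3}] r8c5 is down to just 3 ⇒ r8c5=3.
Step 2. [r6c2∈{7}] nothing but 7 survives at r6c2. So r6c2=7.
Step 3. [r7c8∈{1,3}] across box 9, 1 lands solely at r7c8, so r7c8=1.
Step 4. [r4c9∈{7,8}] 8 has one home in row 4: r4c9 ⇒ r4c9=8.
Step 5. [r2c1∈{1,7}] in box 1, 7 fits only at r2c1 ⇒ r2c1=7.
Step 6. [r5c8∈{3}] only 3 remains possible at r5c8, so r5c8=3.
Step 7. [r8c1∈{1,2}] r8c1 is the only open cell in col 1 admitting 1 ⇒ r8c1=1.
Step 8. [r5c5∈{6,7}] 6 has one home in row 5: r5c5 ⇒ r5c5=6.
Step 9. [r3c5∈{5,7}] across row 3, 5 lands solely at r3c5 ⇒ r3c5=5.
Step 10. [r9c8∈{8}] r9c8 has the single candidate 8, so r9c8=8.
Step 11. [r7c3∈{3}] only 3 remains possible at r7c3 ⇒ r7c3=3.
Step 12. [r8c3∈{7}] nothing but 7 survives at r8c3, so r8c3=7.
Step 13. [r3c6∈{7}] nothing but 7 survives at r3c6, so r3c6=7.
Step 14. [r2c9∈{9}] r2c9's peers cover all but 9, so r2c9=9.
Step 15. [r1c5∈{9}] only 9 remains possible at r1c5 ⇒ r1c5=9.
Step 16. [r7c1∈{2}] r7c1 has the single candidate 2. So r7c1=2.
Step 17. [r2c6∈{4}] r2c6's peers cover all but 4 ⇒ r2c6=4.
Step 18. [r9c9∈{3}] nothing but 3 survives at r9c9. So r9c9=3.
Step 19. [r8c2∈{8}] only 8 remains possible at r8c2. So r8c2=8.
Step 20. [r5c7∈{1}] r5c7 has the single candidate 1. So r5c7=1.
Step 21. [r4c5∈{7}] r4c5 has the single candidate 7 ⇒ r4c5=7.
Step 22. [r7c5∈{4}] r7c5's peers cover all but 4, so r7c5=4.
Step 23. [r8c9∈{2}] only 2 remains possible at r8c9, so r8c9=2.
Step 24. [r2c8∈{5}] r2c8 has the single candidate 5 ⇒ r2c8=5.
Step 25. [r2c2∈{1}] only 1 remains possible at r2c2, so r2c2=1.
Step 26. [r6c9∈{4}] r6c9 has the single candidate 4. So r6c9=4.
Step 27. [r3c4∈{6}] r3c4's peers cover all but 6 ⇒ r3c4=6.
Step 28. [r1c6∈{3}] nothing but 3 survives at r1c6, so r1c6=3.
Step 29. [r3c7∈{8}] r3c7 is down to just 8, so r3c7=8.
Step 30. [r9c1∈{5}] r9c1 is down to just 5 ⇒ r9c1=5.
Step 31. [r1c4∈{1}] r1c4's peers cover all but 1. So r1c4=1.
Step 32. [r5c9∈{7}] r5c9's peers cover all but 7. So r5c9=7.
Step 33. [r6c5∈{2}] only 2 remains possible at r6c5 ⇒ r6c5=2.
Step 34. [r7c2∈{9}] r7c2 is down to just 9 ⇒ r7c2=9.

Answer: 4 5 8 1 9 3 2 7 6 / 7 1 6 2 8 4 3 5 9 / 3 2 9 6 5 7 8 4 1 / 9 3 5 4 7 1 6 2 8 / 8 4 2 9 6 5 1 3 7 / 6 7 1 3 2 8 5 9 4 / 2 9 3 8 4 6 7 1 5 / 1 8 7 5 3 9 4 6 2 / 5 6 4 7 1 2 9 8 3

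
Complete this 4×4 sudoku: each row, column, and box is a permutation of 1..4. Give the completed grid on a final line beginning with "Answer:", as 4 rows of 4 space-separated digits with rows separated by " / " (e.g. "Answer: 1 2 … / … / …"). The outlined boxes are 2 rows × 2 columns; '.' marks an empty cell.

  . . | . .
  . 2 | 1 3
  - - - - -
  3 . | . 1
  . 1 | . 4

Step 1. [r1c3∈{2,4}] 4 has one home in col 3: r1c3, so r1c3=4.
Step 2. [r4c1∈{2}] only 2 remains possible at r4c1 ⇒ r4c1=2.
Step 3. [r2c1∈{4}] r2c1 is down to just 4. So r2c1=4.
Step 4. [r1c4∈{2}] r1c4 has the single candidate 2, so r1c4=2.
Step 5. [r1c2∈{3}] only 3 remains possible at r1c2 ⇒ r1c2=3.
Step 6. [r4c3∈{3}] nothing but 3 survives at r4c3. So r4c3=3.
Step 7. [r3c3∈{2}] r3c3 is down to just 2. So r3c3=2.
Step 8. [r3c2∈{4}] r3c2 is down to just 4, so r3c2=4.
Step 9. [r1c1∈{1}] r1c1 is down to just 1 ⇒ r1c1=1.

Answer: 1 3 4 2 / 4 2 1 3 / 3 4 2 1 / 2 1 3 4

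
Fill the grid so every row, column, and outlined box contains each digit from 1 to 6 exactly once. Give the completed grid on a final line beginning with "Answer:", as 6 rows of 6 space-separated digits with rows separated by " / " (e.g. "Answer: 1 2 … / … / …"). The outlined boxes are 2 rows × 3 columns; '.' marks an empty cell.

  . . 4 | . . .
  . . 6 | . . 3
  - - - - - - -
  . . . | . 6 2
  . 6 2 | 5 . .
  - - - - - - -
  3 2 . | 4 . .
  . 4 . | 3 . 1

Step 1. [r3c4∈{1}] r3c4's peers cover all but 1, so r3c4=1.
Step 2. [r5c5∈{5}] only 5 remains possible at r5c5, so r5c5=5.
Step 3. [r2c4∈{2}] r2c4's peers cover all but 2 ⇒ r2c4=2.
Step 4. [r1c2∈{1,3,5}] r1c2 is the only open cell in row 1 admitting 3 ⇒ r1c2=3.
Step 5. [r2c2∈{1,5}] across col 2, 1 lands solely at r2c2. So r2c2=1.
Step 6. [r2c1∈{5}] only 5 remains possible at r2c1. So r2c1=5.
Step 7. [r4c6∈{4}] nothing but 4 survives at r4c6, so r4c6=4.
Step 8. [r1c6∈{5,6}] across row 1, 5 lands solely at r1c6, so r1c6=5.
Step 9. [r6c3∈{5}] only 5 remains possible at r6c3 ⇒ r6c3=5.
Step 10. [r1c4∈{6}] nothing but 6 survives at r1c4. So r1c4=6.
Step 11. [r4c5∈{3}] r4c5 is down to just 3. So r4c5=3.
Step 12. [r2c5∈{4}] nothing but 4 survives at r2c5 ⇒ r2c5=4.
Step 13. [r3c1∈{4}] r3c1 has the single candidate 4 ⇒ r3c1=4.
Step 14. [r3c3∈{3}] r3c3 is down to just 3, so r3c3=3.
Step 15. [r5c6∈{6}] nothing but 6 survives at r5c6 ⇒ r5c6=6.
Step 16. [r6c5∈{2}] only 2 remains possible at r6c5, so r6c5=2.
Step 17. [r3c2∈{5}] r3c2 is down to just 5. So r3c2=5.
Step 18. [r4c1∈{1}] r4c1 is down to just 1. So r4c1=1.
Step 19. [r6c1∈{6}] r6c1 is down to just 6 ⇒ r6c1=6.
Step 20. [r1c1∈{2}] nothing but 2 survives at r1c1. So r1c1=2.
Step 21. [r1c5∈{1}] nothing but 1 survives at r1c5. So r1c5=1.
Step 22. [r5c3∈{1}] r5c3 has the single candidate 1. So r5c3=1.

Answer: 2 3 4 6 1 5 / 5 1 6 2 4 3 / 4 5 3 1 6 2 / 1 6 2 5 3 4 / 3 2 1 4 5 6 / 6 4 5 3 2 1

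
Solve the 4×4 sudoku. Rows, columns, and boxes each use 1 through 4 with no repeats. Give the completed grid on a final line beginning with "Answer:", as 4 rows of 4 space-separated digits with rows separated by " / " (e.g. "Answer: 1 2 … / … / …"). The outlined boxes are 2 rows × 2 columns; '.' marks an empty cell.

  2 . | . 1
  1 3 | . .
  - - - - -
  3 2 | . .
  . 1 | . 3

Step 1. [r3c4∈{4}] nothing but 4 survives at r3c4 ⇒ r3c4=4.
Step 2. [r2c3∈{2,4}] in row 2, 4 fits only at r2c3, so r2c3=4.
Step 3. [r2c4∈{2}] r2c4's peers cover all but 2. So r2c4=2.
Step 4. [r1c3∈{3}] only 3 remains possible at r1c3. So r1c3=3.
Step 5. [r1c2∈{4}] only 4 remains possible at r1c2. So r1c2=4.
Step 6. [r3c3∈{1}] r3c3 is down to just 1 ⇒ r3c3=1.
Step 7. [r4c3∈{2}] nothing but 2 survives at r4c3 ⇒ r4c3=2.
Step 8. [r4c1∈{4}] nothing but 4 survives at r4c1 ⇒ r4c1=4.

Answer: 2 4 3 1 / 1 3 4 2 / 3 2 1 4 / 4 1 2 3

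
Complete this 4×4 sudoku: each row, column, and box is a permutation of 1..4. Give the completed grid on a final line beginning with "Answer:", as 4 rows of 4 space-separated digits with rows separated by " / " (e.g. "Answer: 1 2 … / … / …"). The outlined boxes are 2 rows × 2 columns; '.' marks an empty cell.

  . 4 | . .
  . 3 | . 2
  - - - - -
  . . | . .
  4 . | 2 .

Step 1. [r4c4∈{1,3}] across row 4, 3 lands solely at r4c4 ⇒ r4c4=3.
Step 2. [r1c4∈{1}] r1c4's peers cover all but 1 ⇒ r1c4=1.
Step 3. [r3c3∈{1,4}] col 3 places 1 nowhere but r3c3. So r3c3=1.
Step 4. [r3c1∈{2,3}] across row 3, 3 lands solely at r3c1, so r3c1=3.
Step 5. [r1c3∈{3}] r1c3 is down to just 3, so r1c3=3.
Step 6. [r2c1∈{1}] nothing but 1 survives at r2c1. So r2c1=1.
Step 7. [r2c3∈{4}] r2c3 has the single candidate 4. So r2c3=4.
Step 8. [r4c2∈{1}] only 1 remains possible at r4c2 ⇒ r4c2=1.
Step 9. [r3c2∈{2}] nothing but 2 survives at r3c2. So r3c2=2.
Step 10. [r1c1∈{2}] only 2 remains possible at r1c1, so r1c1=2.
Step 11. [r3c4∈{4}] r3c4 is down to just 4, so r3c4=4.

Answer: 2 4 3 1 / 1 3 4 2 / 3 2 1 4 / 4 1 2 3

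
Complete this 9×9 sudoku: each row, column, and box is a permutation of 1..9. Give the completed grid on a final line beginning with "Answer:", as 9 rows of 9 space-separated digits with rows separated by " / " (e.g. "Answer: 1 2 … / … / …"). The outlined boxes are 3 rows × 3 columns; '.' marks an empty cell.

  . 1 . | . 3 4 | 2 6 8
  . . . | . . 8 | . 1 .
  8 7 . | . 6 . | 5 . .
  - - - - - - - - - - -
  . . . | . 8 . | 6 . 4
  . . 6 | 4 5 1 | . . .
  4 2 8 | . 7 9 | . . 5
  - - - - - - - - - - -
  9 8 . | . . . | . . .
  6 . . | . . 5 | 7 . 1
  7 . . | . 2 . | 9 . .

Step 1. [r6c8∈{3}] only 3 remains possible at r6c8. So r6c8=3.
Step 2. [r2c5∈{9}] nothing but 9 survives at r2c5 ⇒ r2c5=9.
Step 3. [r1c1∈{5}] nothing but 5 survives at r1c1, so r1c1=5.
Step 4. [r5c1∈{3}] r5c1's peers cover all but 3 ⇒ r5c1=3.
Step 5. [r5c2∈{9}] nothing but 9 survives at r5c2 ⇒ r5c2=9.
Step 6. [r3c6∈{2}] r3c6 has the single candidate 2, so r3c6=2.
Step 7. [r8c5∈{4}] r8c5 has the single candidate 4, so r8c5=4.
Step 8. [r8c2∈{3}] nothing but 3 survives at r8c2 ⇒ r8c2=3.
Step 9. [r4c6∈{3}] only 3 remains possible at r4c6, so r4c6=3.
Step 10. [r9c6∈{6}] r9c6 has the single candidate 6, so r9c6=6.
Step 11. [r9c9∈{3}] r9c9 is down to just 3, so r9c9=3.
Step 12. [r7c7∈{4}] nothing but 4 survives at r7c7. So r7c7=4.
Step 13. [r8c3∈{2}] only 2 remains possible at r8c3. So r8c3=2.
Step 14. [r7c5∈{1}] only 1 remains possible at r7c5, so r7c5=1.
Step 15. [r7c3∈{5}] nothing but 5 survives at r7c3. So r7c3=5.
Step 16. [r4c8∈{2,7,9}] row 4 places 9 nowhere but r4c8, so r4c8=9.
Step 17. [r8c8∈{8}] nothing but 8 survives at r8c8 ⇒ r8c8=8.
Step 18. [r3c3∈{3,4,9}] across row 3, 3 lands solely at r3c3 ⇒ r3c3=3.
Step 19. [r1c4∈{7}] only 7 remains possible at r1c4 ⇒ r1c4=7.
Step 20. [r5c8∈{2,7}] 7 has one home in col 8: r5c8, so r5c8=7.
Step 21. [r9c2∈{4}] r9c2 is down to just 4 ⇒ r9c2=4.
Step 22. [r7c8∈{2}] r7c8 has the single candidate 2, so r7c8=2.
Step 23. [r4c1∈{1}] r4c1 has the single candidate 1, so r4c1=1.
Step 24. [r4c4∈{2}] r4c4 has the single candidate 2 ⇒ r4c4=2.
Step 25. [r4c3∈{7}] r4c3 is down to just 7. So r4c3=7.
Step 26. [r8c4∈{9}] r8c4's peers cover all but 9, so r8c4=9.
Step 27. [r2c3∈{4}] r2c3's peers cover all but 4. So r2c3=4.
Step 28. [r9c8∈{5}] r9c8 has the single candidate 5. So r9c8=5.
Step 29. [r2c4∈{5}] r2c4 has the single candidate 5 ⇒ r2c4=5.
Step 30. [r7c4∈{3}] r7c4 has the single candidate 3, so r7c4=3.
Step 31. [r4c2∈{5}] r4c2 has the single candidate 5, so r4c2=5.
Step 32. [r1c3∈{9}] r1c3 has the single candidate 9 ⇒ r1c3=9.
Step 33. [r7c9∈{6}] only 6 remains possible at r7c9, so r7c9=6.
Step 34. [r6c7∈{1}] r6c7 has the single candidate 1 ⇒ r6c7=1.
Step 35. [r5c7∈{8}] r5c7's peers cover all but 8. So r5c7=8.
Step 36. [r3c8∈{4}] r3c8 has the single candidate 4. So r3c8=4.
Step 37. [r7c6∈{7}] r7c6 is down to just 7 ⇒ r7c6=7.
Step 38. [r3c9∈{9}] nothing but 9 survives at r3c9 ⇒ r3c9=9.
Step 39. [r9c4∈{8}] only 8 remains possible at r9c4 ⇒ r9c4=8.
Step 40. [r2c1∈{2}] nothing but 2 survives at r2c1. So r2c1=2.
Step 41. [r2c7∈{3}] r2c7 is down to just 3 ⇒ r2c7=3.
Step 42. [r2c9∈{7}] only 7 remains possible at r2c9. So r2c9=7.
Step 43. [r6c4∈{6}] nothing but 6 survives at r6c4, so r6c4=6.
Step 44. [r3c4∈{1}] r3c4's peers cover all but 1, so r3c4=1.
Step 45. [r9c3∈{1}] r9c3's peers cover all but 1, so r9c3=1.
Step 46. [r2c2∈{6}] nothing but 6 survives at r2c2, so r2c2=6.
Step 47. [r5c9∈{2}] nothing but 2 survives at r5c9, so r5c9=2.

Answer: 5 1 9 7 3 4 2 6 8 / 2 6 4 5 9 8 3 1 7 / 8 7 3 1 6 2 5 4 9 / 1 5 7 2 8 3 6 9 4 / 3 9 6 4 5 1 8 7 2 / 4 2 8 6 7 9 1 3 5 / 9 8 5 3 1 7 4 2 6 / 6 3 2 9 4 5 7 8 1 / 7 4 1 8 2 6 9 5 3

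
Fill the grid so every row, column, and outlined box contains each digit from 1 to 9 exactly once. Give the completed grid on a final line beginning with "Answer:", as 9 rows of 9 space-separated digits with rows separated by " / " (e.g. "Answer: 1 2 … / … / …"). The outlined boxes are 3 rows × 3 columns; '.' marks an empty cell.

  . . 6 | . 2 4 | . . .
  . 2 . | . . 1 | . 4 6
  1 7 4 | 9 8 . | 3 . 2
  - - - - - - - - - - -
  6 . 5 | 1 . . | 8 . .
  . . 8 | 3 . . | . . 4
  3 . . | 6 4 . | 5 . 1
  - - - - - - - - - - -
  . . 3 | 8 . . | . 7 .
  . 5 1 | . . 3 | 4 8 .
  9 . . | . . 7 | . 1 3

Step 1. [r6c2∈{9}] r6c2 has the single candidate 9 ⇒ r6c2=9.
Step 2. [r9c3∈{2}] r9c3's peers cover all but 2 ⇒ r9c3=2.
Step 3. [r1c9∈{5,7,8,9}] across col 9, 8 lands solely at r1c9, so r1c9=8.
Step 4. [r8c5∈{6,9}] r8c5 is the only open cell in row 8 admitting 6. So r8c5=6.
Step 5. [r9c5∈{5}] r9c5 is down to just 5, so r9c5=5.
Step 6. [r7c7∈{2,6,9}] 2 has one home in box 9: r7c7. So r7c7=2.
Step 7. [r7c6∈{9}] r7c6's peers cover all but 9 ⇒ r7c6=9.
Step 8. [r1c1∈{5}] r1c1's peers cover all but 5. So r1c1=5.
Step 9. [r1c8∈{9}] r1c8 is down to just 9. So r1c8=9.
Step 10. [r2c7∈{7}] r2c7 has the single candidate 7 ⇒ r2c7=7.
Step 11. [r5c7∈{6,9}] r5c7 is the only open cell in col 7 admitting 9 ⇒ r5c7=9.
Step 12. [r6c8∈{2}] nothing but 2 survives at r6c8, so r6c8=2.
Step 13. [r5c5∈{7}] r5c5's peers cover all but 7 ⇒ r5c5=7.
Step 14. [r7c1∈{4}] only 4 remains possible at r7c1. So r7c1=4.
Step 15. [r5c6∈{2,5}] r5c6 is the only open cell in row 5 admitting 5, so r5c6=5.
Step 16. [r9c7∈{6}] r9c7 has the single candidate 6, so r9c7=6.
Step 17. [r8c4∈{2}] r8c4 is down to just 2 ⇒ r8c4=2.
Step 18. [r5c2∈{1}] r5c2 has the single candidate 1, so r5c2=1.
Step 19. [r4c9∈{7}] only 7 remains possible at r4c9. So r4c9=7.
Step 20. [r4c8∈{3}] nothing but 3 survives at r4c8, so r4c8=3.
Step 21. [r2c3∈{9}] r2c3's peers cover all but 9 ⇒ r2c3=9.
Step 22. [r5c1∈{2}] only 2 remains possible at r5c1 ⇒ r5c1=2.
Step 23. [r1c2∈{3}] only 3 remains possible at r1c2, so r1c2=3.
Step 24. [r4c2∈{4}] r4c2 has the single candidate 4, so r4c2=4.
Step 25. [r4c5∈{9}] only 9 remains possible at r4c5 ⇒ r4c5=9.
Step 26. [r8c9∈{9}] nothing but 9 survives at r8c9, so r8c9=9.
Step 27. [r3c6∈{6}] r3c6 is down to just 6 ⇒ r3c6=6.
Step 28. [r4c6∈{2}] r4c6 is down to just 2 ⇒ r4c6=2.
Step 29. [r6c6∈{8}] r6c6's peers cover all but 8 ⇒ r6c6=8.
Step 30. [r9c4∈{4}] r9c4 is down to just 4 ⇒ r9c4=4.
Step 31. [r7c5∈{1}] nothing but 1 survives at r7c5. So r7c5=1.
Step 32. [r6c3∈{7}] r6c3 is down to just 7. So r6c3=7.
Step 33. [r2c4∈{5}] r2c4 has the single candidate 5. So r2c4=5.
Step 34. [r7c9∈{5}] r7c9's peers cover all but 5 ⇒ r7c9=5.
Step 35. [r5c8∈{6}] r5c8's peers cover all but 6 ⇒ r5c8=6.
Step 36. [r1c7∈{1}] r1c7 has the single candidate 1. So r1c7=1.
Step 37. [r8c1∈{7}] only 7 remains possible at r8c1. So r8c1=7.
Step 38. [r7c2∈{6}] r7c2 has the single candidate 6 ⇒ r7c2=6.
Step 39. [r3c8∈{5}] nothing but 5 survives at r3c8, so r3c8=5.
Step 40. [r1c4∈{7}] r1c4's peers cover all but 7, so r1c4=7.
Step 41. [r2c5∈{3}] r2c5 has the single candidate 3 ⇒ r2c5=3.
Step 42. [r9c2∈{8}] r9c2's peers cover all but 8. So r9c2=8.
Step 43. [r2c1∈{8}] nothing but 8 survives at r2c1, so r2c1=8.

Answer: 5 3 6 7 2 4 1 9 8 / 8 2 9 5 3 1 7 4 6 / 1 7 4 9 8 6 3 5 2 / 6 4 5 1 9 2 8 3 7 / 2 1 8 3 7 5 9 6 4 / 3 9 7 6 4 8 5 2 1 / 4 6 3 8 1 9 2 7 5 / 7 5 1 2 6 3 4 8 9 / 9 8 2 4 5 7 6 1 3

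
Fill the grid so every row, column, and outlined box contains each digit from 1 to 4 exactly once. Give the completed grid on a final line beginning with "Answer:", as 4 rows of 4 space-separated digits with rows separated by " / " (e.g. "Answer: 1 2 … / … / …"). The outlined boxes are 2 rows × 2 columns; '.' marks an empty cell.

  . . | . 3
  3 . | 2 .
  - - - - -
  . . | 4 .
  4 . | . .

Step 1. [r1c3∈{1}] r1c3 has the single candidate 1, so r1c3=1.
Step 2. [r3c1∈{1,2}] col 1 places 1 nowhere but r3c1, so r3c1=1.
Step 3. [r3c4∈{2}] r3c4 has the single candidate 2 ⇒ r3c4=2.
Step 4. [r4c2∈{2,3}] r4c2 is the only open cell in row 4 admitting 2 ⇒ r4c2=2.
Step 5. [r2c4∈{4}] r2c4 has the single candidate 4 ⇒ r2c4=4.
Step 6. [r1c1∈{2}] nothing but 2 survives at r1c1. So r1c1=2.
Step 7. [r2c2∈{1}] r2c2's peers cover all but 1. So r2c2=1.
Step 8. [r4c4∈{1}] nothing but 1 survives at r4c4 ⇒ r4c4=1.
Step 9. [r3c2∈{3}] r3c2's peers cover all but 3 ⇒ r3c2=3.
Step 10. [r4c3∈{3}] r4c3 is down to just 3 ⇒ r4c3=3.
Step 11. [r1c2∈{4}] r1c2 is down to just 4, so r1c2=4.

Answer: 2 4 1 3 / 3 1 2 4 / 1 3 4 2 / 4 2 3 1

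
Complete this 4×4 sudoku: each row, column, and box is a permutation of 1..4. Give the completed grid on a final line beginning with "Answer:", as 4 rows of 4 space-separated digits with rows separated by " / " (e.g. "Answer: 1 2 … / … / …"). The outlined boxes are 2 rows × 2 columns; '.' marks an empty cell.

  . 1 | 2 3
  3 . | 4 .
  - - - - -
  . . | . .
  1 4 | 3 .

Step 1. [r3c4∈{1,2,4}] row 3 places 4 nowhere but r3c4. So r3c4=4.
Step 2. [r3c1∈{2}] r3c1's peers cover all but 2, so r3c1=2.
Step 3. [r3c3∈{1}] nothing but 1 survives at r3c3 ⇒ r3c3=1.
Step 4. [r2c4∈{1}] only 1 remains possible at r2c4 ⇒ r2c4=1.
Step 5. [r4c4∈{2}] nothing but 2 survives at r4c4 ⇒ r4c4=2.
Step 6. [r1c1∈{4}] r1c1's peers cover all but 4 ⇒ r1c1=4.
Step 7. [r2c2∈{2}] r2c2 is down to just 2. So r2c2=2.
Step 8. [r3c2∈{3}] r3c2's peers cover all but 3 ⇒ r3c2=3.

Answer: 4 1 2 3 / 3 2 4 1 / 2 3 1 4 / 1 4 3 2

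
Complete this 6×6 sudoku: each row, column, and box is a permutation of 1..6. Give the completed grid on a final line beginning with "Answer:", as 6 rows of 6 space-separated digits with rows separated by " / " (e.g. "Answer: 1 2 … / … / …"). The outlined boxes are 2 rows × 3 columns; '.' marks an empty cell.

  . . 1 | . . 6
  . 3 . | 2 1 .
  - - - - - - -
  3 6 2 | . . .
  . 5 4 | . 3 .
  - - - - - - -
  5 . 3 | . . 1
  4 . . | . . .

Step 1. [r2c6∈{4,5}] in row 2, 4 fits only at r2c6. So r2c6=4.
Step 2. [r4c4∈{1,6}] across row 4, 6 lands solely at r4c4. So r4c4=6.
Step 3. [r5c2∈{2}] nothing but 2 survives at r5c2 ⇒ r5c2=2.
Step 4. [r3c6∈{5}] r3c6 has the single candidate 5. So r3c6=5.
Step 5. [r6c5∈{2,5,6}] in col 5, 2 fits only at r6c5 ⇒ r6c5=2.
Step 6. [r5c4∈{4}] only 4 remains possible at r5c4, so r5c4=4.
Step 7. [r6c4∈{3,5}] 5 has one home in row 6: r6c4 ⇒ r6c4=5.
Step 8. [r6c3∈{6}] r6c3 is down to just 6 ⇒ r6c3=6.
Step 9. [r1c1∈{2}] nothing but 2 survives at r1c1 ⇒ r1c1=2.
Step 10. [r2c3∈{5}] r2c3's peers cover all but 5. So r2c3=5.
Step 11. [r4c1∈{1}] r4c1's peers cover all but 1 ⇒ r4c1=1.
Step 12. [r1c4∈{3}] r1c4's peers cover all but 3, so r1c4=3.
Step 13. [r4c6∈{2}] r4c6 has the single candidate 2, so r4c6=2.
Step 14. [r5c5∈{6}] r5c5 has the single candidate 6. So r5c5=6.
Step 15. [r6c6∈{3}] only 3 remains possible at r6c6, so r6c6=3.
Step 16. [r6c2∈{1}] r6c2's peers cover all but 1, so r6c2=1.
Step 17. [r3c5∈{4}] r3c5's peers cover all but 4, so r3c5=4.
Step 18. [r3c4∈{1}] r3c4 has the single candidate 1 ⇒ r3c4=1.
Step 19. [r1c5∈{5}] r1c5 is down to just 5 ⇒ r1c5=5.
Step 20. [r2c1∈{6}] r2c1's peers cover all but 6. So r2c1=6.
Step 21. [r1c2∈{4}] r1c2 has the single candidate 4, so r1c2=4.

Answer: 2 4 1 3 5 6 / 6 3 5 2 1 4 / 3 6 2 1 4 5 / 1 5 4 6 3 2 / 5 2 3 4 6 1 / 4 1 6 5 2 3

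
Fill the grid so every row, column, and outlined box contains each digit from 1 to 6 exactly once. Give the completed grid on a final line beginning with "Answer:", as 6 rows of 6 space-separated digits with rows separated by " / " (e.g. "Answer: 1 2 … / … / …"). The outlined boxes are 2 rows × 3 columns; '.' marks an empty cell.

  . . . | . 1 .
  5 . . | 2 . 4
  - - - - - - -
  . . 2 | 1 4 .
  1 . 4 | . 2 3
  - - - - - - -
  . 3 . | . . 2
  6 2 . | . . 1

Step 1. [r6c3∈{5}] only 5 remains possible at r6c3 ⇒ r6c3=5.
Step 2. [r6c5∈{3}] r6c5 is down to just 3, so r6c5=3.
Step 3. [r2c5∈{6}] r2c5 has the single candidate 6 ⇒ r2c5=6.
Step 4. [r3c6∈{5,6}] 6 has one home in col 6: r3c6, so r3c6=6.
Step 5. [r2c3∈{1,3}] 3 has one home in row 2: r2c3, so r2c3=3.
Step 6. [r4c4∈{5}] r4c4's peers cover all but 5 ⇒ r4c4=5.
Step 7. [r5c1∈{4}] only 4 remains possible at r5c1 ⇒ r5c1=4.
Step 8. [r4c2∈{6}] r4c2 has the single candidate 6, so r4c2=6.
Step 9. [r3c1∈{3}] r3c1 has the single candidate 3, so r3c1=3.
Step 10. [r1c1∈{2}] r1c1 is down to just 2 ⇒ r1c1=2.
Step 11. [r1c4∈{3}] r1c4 is down to just 3 ⇒ r1c4=3.
Step 12. [r5c4∈{6}] only 6 remains possible at r5c4, so r5c4=6.
Step 13. [r1c3∈{6}] r1c3 is down to just 6 ⇒ r1c3=6.
Step 14. [r2c2∈{1}] r2c2 has the single candidate 1 ⇒ r2c2=1.
Step 15. [r5c5∈{5}] r5c5 has the single candidate 5 ⇒ r5c5=5.
Step 16. [r1c6∈{5}] r1c6 has the single candidate 5, so r1c6=5.
Step 17. [r5c3∈{1}] r5c3 has the single candidate 1 ⇒ r5c3=1.
Step 18. [r3c2∈{5}] only 5 remains possible at r3c2 ⇒ r3c2=5.
Step 19. [r1c2∈{4}] r1c2 has the single candidate 4, so r1c2=4.
Step 20. [r6c4∈{4}] r6c4's peers cover all but 4, so r6c4=4.

Answer: 2 4 6 3 1 5 / 5 1 3 2 6 4 / 3 5 2 1 4 6 / 1 6 4 5 2 3 / 4 3 1 6 5 2 / 6 2 5 4 3 1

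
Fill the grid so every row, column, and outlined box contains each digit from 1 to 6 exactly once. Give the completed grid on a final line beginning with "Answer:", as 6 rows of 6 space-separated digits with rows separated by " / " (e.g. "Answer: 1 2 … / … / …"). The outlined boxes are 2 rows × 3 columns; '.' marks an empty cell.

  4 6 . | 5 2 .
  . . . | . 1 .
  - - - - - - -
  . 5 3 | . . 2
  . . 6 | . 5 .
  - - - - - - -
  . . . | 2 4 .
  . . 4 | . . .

Step 1. [r6c5∈{3,6}] across col 5, 3 lands solely at r6c5, so r6c5=3.
Step 2. [r3c4∈{1,4,6}] in row 3, 4 fits only at r3c4 ⇒ r3c4=4.
Step 3. [r3c1∈{1}] r3c1's peers cover all but 1 ⇒ r3c1=1.
Step 4. [r4c1∈{2}] nothing but 2 survives at r4c1 ⇒ r4c1=2.
Step 5. [r1c6∈{3}] r1c6's peers cover all but 3. So r1c6=3.
Step 6. [r4c6∈{1}] r4c6's peers cover all but 1 ⇒ r4c6=1.
Step 7. [r6c4∈{1,6}] col 4 places 1 nowhere but r6c4, so r6c4=1.
Step 8. [r2c3∈{2,5}] col 3 places 2 nowhere but r2c3, so r2c3=2.
Step 9. [r5c3∈{1,5}] r5c3 is the only open cell in col 3 admitting 5. So r5c3=5.
Step 10. [r5c6∈{6}] r5c6 is down to just 6, so r5c6=6.
Step 11. [r2c2∈{3}] r2c2 is down to just 3, so r2c2=3.
Step 12. [r6c6∈{5}] r6c6's peers cover all but 5 ⇒ r6c6=5.
Step 13. [r6c2∈{2}] nothing but 2 survives at r6c2. So r6c2=2.
Step 14. [r6c1∈{6}] r6c1 has the single candidate 6. So r6c1=6.
Step 15. [r4c4∈{3}] r4c4's peers cover all but 3. So r4c4=3.
Step 16. [r2c4∈{6}] r2c4 is down to just 6, so r2c4=6.
Step 17. [r1c3∈{1}] nothing but 1 survives at r1c3, so r1c3=1.
Step 18. [r4c2∈{4}] nothing but 4 survives at r4c2 ⇒ r4c2=4.
Step 19. [r5c1∈{3}] only 3 remains possible at r5c1, so r5c1=3.
Step 20. [r2c1∈{5}] nothing but 5 survives at r2c1, so r2c1=5.
Step 21. [r5c2∈{1}] r5c2 has the single candidate 1. So r5c2=1.
Step 22. [r3c5∈{6}] only 6 remains possible at r3c5. So r3c5=6.
Step 23. [r2c6∈{4}] only 4 remains possible at r2c6. So r2c6=4.

Answer: 4 6 1 5 2 3 / 5 3 2 6 1 4 / 1 5 3 4 6 2 / 2 4 6 3 5 1 / 3 1 5 2 4 6 / 6 2 4 1 3 5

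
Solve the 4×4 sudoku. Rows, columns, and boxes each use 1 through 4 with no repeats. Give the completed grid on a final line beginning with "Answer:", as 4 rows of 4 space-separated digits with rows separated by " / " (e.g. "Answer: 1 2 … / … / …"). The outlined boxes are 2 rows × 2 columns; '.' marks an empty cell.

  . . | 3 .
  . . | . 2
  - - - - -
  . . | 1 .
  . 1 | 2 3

Step 1. [r4c1∈{4}] r4c1 has the single candidate 4, so r4c1=4.
Step 2. [r1c4∈{1,4}] 1 has one home in col 4: r1c4, so r1c4=1.
Step 3. [r1c2∈{2,4}] r1c2 is the only open cell in row 1 admitting 4, so r1c2=4.
Step 4. [r3c2∈{2,3}] col 2 places 2 nowhere but r3c2. So r3c2=2.
Step 5. [r3c1∈{3}] r3c1 is down to just 3, so r3c1=3.
Step 6. [r2c3∈{4}] r2c3 has the single candidate 4, so r2c3=4.
Step 7. [r3c4∈{4}] r3c4 is down to just 4 ⇒ r3c4=4.
Step 8. [r2c1∈{1}] r2c1's peers cover all but 1. So r2c1=1.
Step 9. [r1c1∈{2}] only 2 remains possible at r1c1. So r1c1=2.
Step 10. [r2c2∈{3}] r2c2's peers cover all but 3, so r2c2=3.

Answer: 2 4 3 1 / 1 3 4 2 / 3 2 1 4 / 4 1 2 3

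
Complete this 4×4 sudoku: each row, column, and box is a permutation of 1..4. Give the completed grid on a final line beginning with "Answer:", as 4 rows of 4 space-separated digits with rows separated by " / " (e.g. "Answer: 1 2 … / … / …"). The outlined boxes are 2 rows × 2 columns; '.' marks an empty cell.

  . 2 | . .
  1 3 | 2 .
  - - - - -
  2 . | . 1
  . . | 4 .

Step 1. [r3c3∈{3}] r3c3's peers cover all but 3. So r3c3=3.
Step 2. [r2c4∈{4}] nothing but 4 survives at r2c4, so r2c4=4.
Step 3. [r1c1∈{4}] r1c1's peers cover all but 4, so r1c1=4.
Step 4. [r1c4∈{3}] nothing but 3 survives at r1c4, so r1c4=3.
Step 5. [r3c2∈{4}] r3c2 has the single candidate 4. So r3c2=4.
Step 6. [r4c2∈{1}] r4c2 is down to just 1 ⇒ r4c2=1.
Step 7. [r1c3∈{1}] r1c3's peers cover all but 1, so r1c3=1.
Step 8. [r4c1∈{3}] only 3 remains possible at r4c1. So r4c1=3.
Step 9. [r4c4∈{2}] only 2 remains possible at r4c4. So r4c4=2.

Answer: 4 2 1 3 / 1 3 2 4 / 2 4 3 1 / 3 1 4 2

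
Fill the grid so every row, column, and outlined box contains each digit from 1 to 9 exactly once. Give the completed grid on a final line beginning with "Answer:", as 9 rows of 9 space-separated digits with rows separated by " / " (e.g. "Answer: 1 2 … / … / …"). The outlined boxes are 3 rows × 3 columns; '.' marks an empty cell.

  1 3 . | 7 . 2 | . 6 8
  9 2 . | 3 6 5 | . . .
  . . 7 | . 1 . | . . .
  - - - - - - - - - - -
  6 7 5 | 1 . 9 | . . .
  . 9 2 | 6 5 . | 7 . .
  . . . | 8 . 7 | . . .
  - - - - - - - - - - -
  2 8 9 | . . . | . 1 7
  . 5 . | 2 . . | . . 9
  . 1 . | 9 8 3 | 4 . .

Step 1. [r5c6∈{4}] only 4 remains possible at r5c6. So r5c6=4.
Step 2. [r7c7∈{3,5,6}] r7c7 is the only open cell in row 7 admitting 3, so r7c7=3.
Step 3. [r3c4∈{4}] nothing but 4 survives at r3c4, so r3c4=4.
Step 4. [r1c7∈{5,9}] 5 has one home in row 1: r1c7 ⇒ r1c7=5.
Step 5. [r6c2∈{4}] nothing but 4 survives at r6c2, so r6c2=4.
Step 6. [r6c1∈{3}] r6c1 is down to just 3, so r6c1=3.
Step 7. [r6c5∈{2}] only 2 remains possible at r6c5 ⇒ r6c5=2.
Step 8. [r5c9∈{1,3}] 1 has one home in row 5: r5c9. So r5c9=1.
Step 9. [r5c8∈{3,8}] in row 5, 3 fits only at r5c8. So r5c8=3.
Step 10. [r8c1∈{4,7}] col 1 places 4 nowhere but r8c1. So r8c1=4.
Step 11. [r2c9∈{4}] r2c9 is down to just 4. So r2c9=4.
Step 12. [r4c9∈{2}] nothing but 2 survives at r4c9 ⇒ r4c9=2.
Step 13. [r9c8∈{2,5}] row 9 places 2 nowhere but r9c8 ⇒ r9c8=2.
Step 14. [r3c8∈{9}] only 9 remains possible at r3c8, so r3c8=9.
Step 15. [r8c8∈{8}] r8c8's peers cover all but 8 ⇒ r8c8=8.
Step 16. [r8c7∈{6}] r8c7's peers cover all but 6 ⇒ r8c7=6.
Step 17. [r9c9∈{5}] r9c9 has the single candidate 5 ⇒ r9c9=5.
Step 18. [r3c1∈{5,8}] across row 3, 5 lands solely at r3c1. So r3c1=5.
Step 19. [r1c3∈{4}] r1c3's peers cover all but 4 ⇒ r1c3=4.
Step 20. [r3c7∈{2}] r3c7 is down to just 2, so r3c7=2.
Step 21. [r8c5∈{7}] r8c5's peers cover all but 7. So r8c5=7.
Step 22. [r7c6∈{6}] r7c6 has the single candidate 6. So r7c6=6.
Step 23. [r3c9∈{3}] only 3 remains possible at r3c9, so r3c9=3.
Step 24. [r4c5∈{3}] r4c5 is down to just 3, so r4c5=3.
Step 25. [r3c6∈{8}] r3c6's peers cover all but 8 ⇒ r3c6=8.
Step 26. [r9c3∈{6}] only 6 remains possible at r9c3 ⇒ r9c3=6.
Step 27. [r2c7∈{1}] nothing but 1 survives at r2c7, so r2c7=1.
Step 28. [r2c8∈{7}] r2c8 is down to just 7. So r2c8=7.
Step 29. [r6c3∈{1}] r6c3 has the single candidate 1, so r6c3=1.
Step 30. [r9c1∈{7}] r9c1's peers cover all but 7, so r9c1=7.
Step 31. [r8c3∈{3}] r8c3's peers cover all but 3. So r8c3=3.
Step 32. [r4c8∈{4}] only 4 remains possible at r4c8 ⇒ r4c8=4.
Step 33. [r4c7∈{8}] r4c7's peers cover all but 8 ⇒ r4c7=8.
Step 34. [r2c3∈{8}] r2c3 is down to just 8 ⇒ r2c3=8.
Step 35. [r3c2∈{6}] r3c2 has the single candidate 6, so r3c2=6.
Step 36. [r6c9∈{6}] r6c9 has the single candidate 6 ⇒ r6c9=6.
Step 37. [r1c5∈{9}] r1c5's peers cover all but 9. So r1c5=9.
Step 38. [r7c5∈{4}] r7c5 is down to just 4, so r7c5=4.
Step 39. [r7c4∈{5}] only 5 remains possible at r7c4. So r7c4=5.
Step 40. [r6c7∈{9}] r6c7 is down to just 9, so r6c7=9.
Step 41. [r5c1∈{8}] r5c1's peers cover all but 8, so r5c1=8.
Step 42. [r8c6∈{1}] only 1 remains possible at r8c6. So r8c6=1.
Step 43. [r6c8∈{5}] r6c8's peers cover all but 5. So r6c8=5.

Answer: 1 3 4 7 9 2 5 6 8 / 9 2 8 3 6 5 1 7 4 / 5 6 7 4 1 8 2 9 3 / 6 7 5 1 3 9 8 4 2 / 8 9 2 6 5 4 7 3 1 / 3 4 1 8 2 7 9 5 6 / 2 8 9 5 4 6 3 1 7 / 4 5 3 2 7 1 6 8 9 / 7 1 6 9 8 3 4 2 5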